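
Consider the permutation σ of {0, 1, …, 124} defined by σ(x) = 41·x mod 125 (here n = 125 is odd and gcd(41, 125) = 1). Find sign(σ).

Orbit of 66 under x↦41x: [66, 81, 71, 36, 101, 16, 31]… (length divides ord_125(41)).
The orbit structure of x ↦ 41x mod 125: 13 orbits of sizes [25, 25, 25, 25, 5, 5, 5, 5, 1, 1, 1, 1, 1].
sign(π) = (−1)^{n − #cycles} = (−1)^{125−13} = (−1)^112 = +1.
(41|125)_J = +1 (Zolotarev's lemma cross-check).

+1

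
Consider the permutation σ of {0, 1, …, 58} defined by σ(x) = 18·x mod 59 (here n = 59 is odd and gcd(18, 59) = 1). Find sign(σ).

-1

Start at x=16: 16 → 52 → 51 → 33 → 4 → 13 → 57 → … (one orbit).
π_18 has 2 disjoint cycles with lengths [58, 1] on {0,…,58}.
Σ(ℓ_i−1) = 59−2 = 57; sign = (−1)^57 = -1.
Via Zolotarev, sign(π_{18}) = (18|59) = -1.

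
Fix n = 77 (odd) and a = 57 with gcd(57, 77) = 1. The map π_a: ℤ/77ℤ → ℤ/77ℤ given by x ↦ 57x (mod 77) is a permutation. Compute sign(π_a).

Trace 71: π^k(71) = [71, 43, 64, 29, 36, 50, 1] for k=0..6.
Cycle lengths of π_57 on ℤ/77ℤ: [10, 10, 10, 10, 10, 10, 10, 1, 1, 1, 1, 1, 1, 1]; 14 cycles in total.
n − c = 77 − 14 = 63; sign = (−1)^63 = -1.
Via Zolotarev, sign(π_{57}) = (57|77) = -1.

-1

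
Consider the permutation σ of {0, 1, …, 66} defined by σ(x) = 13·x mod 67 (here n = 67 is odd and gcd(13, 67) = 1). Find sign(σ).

-1

Start at x=10: 10 → 63 → 15 → 61 → 56 → 58 → 17 → … (one orbit).
2 cycles of lengths [66, 1].
67 − 2 = 65 transpositions; sign(π) = (−1)^65 = -1.
Zolotarev: (13|67) = -1, matching the cycle-count sign.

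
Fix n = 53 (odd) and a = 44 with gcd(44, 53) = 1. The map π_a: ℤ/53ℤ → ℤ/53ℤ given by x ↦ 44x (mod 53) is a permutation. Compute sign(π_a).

Start at x=44: 44 → 28 → 13 → 42 → 46 → 10 → 16 → … (one orbit).
5 cycles of lengths [13, 13, 13, 13, 1].
With 5 cycles on 53 points, sign = (−1)^{53−5} = +1.

+1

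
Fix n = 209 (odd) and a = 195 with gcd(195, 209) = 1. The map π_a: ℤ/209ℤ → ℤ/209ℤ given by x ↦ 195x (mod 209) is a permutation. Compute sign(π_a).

-1

Orbit of 64 under x↦195x: [64, 149, 4, 153, 157, 101, 49]… (length divides ord_209(195)).
Cycle lengths of π_195 on ℤ/209ℤ: [90, 90, 10, 9, 9, 1]; 6 cycles in total.
With 6 cycles on 209 points, sign = (−1)^{209−6} = -1.
Zolotarev: (195|209) = -1, matching the cycle-count sign.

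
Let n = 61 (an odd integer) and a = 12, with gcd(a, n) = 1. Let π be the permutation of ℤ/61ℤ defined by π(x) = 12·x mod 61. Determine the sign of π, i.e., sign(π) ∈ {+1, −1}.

+1

Trace 25: π^k(25) = [25, 56, 1, 12, 22, 20, 57] for k=0..6.
Cycle type of π: 15×4 + 1; total 5 cycles.
sign(π) = (−1)^{n − #cycles} = (−1)^{61−5} = (−1)^56 = +1.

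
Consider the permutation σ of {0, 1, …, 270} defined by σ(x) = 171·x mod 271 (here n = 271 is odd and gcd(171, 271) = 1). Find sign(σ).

-1

Trace 244: π^k(244) = [244, 261, 187, 270, 100, 27, 10] for k=0..6.
Decompose π into cycles: lengths [10, 10, 10, 10, 10, 10, 10, 10, 10, 10, 10, 10, 10, 10, 10, 10, 10, 10, 10, 10, 10, 10, 10, 10, 10, 10, 10, 1] (28 cycles, including the fixed point 0).
271 − 28 = 243 transpositions; sign(π) = (−1)^243 = -1.
Zolotarev: (171|271) = -1, matching the cycle-count sign.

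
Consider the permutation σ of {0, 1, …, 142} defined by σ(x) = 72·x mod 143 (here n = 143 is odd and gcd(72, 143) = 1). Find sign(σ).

Trace 56: π^k(56) = [56, 28, 14, 7, 75, 109, 126] for k=0..6.
Cycle type of π: 60×2 + 12 + 10 + 1; total 5 cycles.
143 − 5 = 138 transpositions; sign(π) = (−1)^138 = +1.
The Jacobi symbol (72|143) = +1 (Zolotarev) agrees.

+1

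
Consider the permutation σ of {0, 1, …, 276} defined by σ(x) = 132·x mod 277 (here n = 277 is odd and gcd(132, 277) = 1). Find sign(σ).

-1

Trace 60: π^k(60) = [60, 164, 42, 4, 251, 169, 148] for k=0..6.
4 cycles of lengths [92, 92, 92, 1].
Σ(ℓ_i−1) = 277−4 = 273; sign = (−1)^273 = -1.
The Jacobi symbol (132|277) = -1 (Zolotarev) agrees.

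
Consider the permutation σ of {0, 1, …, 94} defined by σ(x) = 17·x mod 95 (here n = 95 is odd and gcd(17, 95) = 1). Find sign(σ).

Orbit of 64 under x↦17x: [64, 43, 66, 77, 74, 23, 11]… (length divides ord_95(17)).
Cycle type of π: 36×2 + 9×2 + 4 + 1; total 6 cycles.
95 − 6 = 89 transpositions; sign(π) = (−1)^89 = -1.

-1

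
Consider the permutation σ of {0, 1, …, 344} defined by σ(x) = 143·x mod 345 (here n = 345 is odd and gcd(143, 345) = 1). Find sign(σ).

Start at x=53: 53 → 334 → 152 → 1 → 143 → 94 → 332 → … (one orbit).
14 cycles of lengths [44, 44, 44, 44, 44, 44, 22, 22, 22, 4, 4, 4, 2, 1].
Σ(ℓ_i−1) = 345−14 = 331; sign = (−1)^331 = -1.
Via Zolotarev, sign(π_{143}) = (143|345) = -1.

-1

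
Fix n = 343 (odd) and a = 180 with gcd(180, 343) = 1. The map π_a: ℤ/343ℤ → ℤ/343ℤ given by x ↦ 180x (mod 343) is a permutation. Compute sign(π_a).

Orbit of 302 under x↦180x: [302, 166, 39, 160, 331, 241, 162]… (length divides ord_343(180)).
Cycle lengths of π_180 on ℤ/343ℤ: [294, 42, 6, 1]; 4 cycles in total.
Σ(ℓ_i−1) = 343−4 = 339; sign = (−1)^339 = -1.
Via Zolotarev, sign(π_{180}) = (180|343) = -1.

-1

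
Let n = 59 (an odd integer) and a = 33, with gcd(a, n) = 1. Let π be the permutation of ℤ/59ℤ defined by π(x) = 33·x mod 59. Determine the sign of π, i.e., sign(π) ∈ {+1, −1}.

-1

Start at x=50: 50 → 57 → 52 → 5 → 47 → 17 → 30 → … (one orbit).
Cycle lengths of π_33 on ℤ/59ℤ: [58, 1]; 2 cycles in total.
With 2 cycles on 59 points, sign = (−1)^{59−2} = -1.
Zolotarev: (33|59) = -1, matching the cycle-count sign.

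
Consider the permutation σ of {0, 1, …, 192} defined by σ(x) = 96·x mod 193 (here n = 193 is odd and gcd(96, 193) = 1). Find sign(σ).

+1

Trace 25: π^k(25) = [25, 84, 151, 21, 86, 150, 118] for k=0..6.
The orbit structure of x ↦ 96x mod 193: 3 orbits of sizes [96, 96, 1].
193 − 3 = 190 transpositions; sign(π) = (−1)^190 = +1.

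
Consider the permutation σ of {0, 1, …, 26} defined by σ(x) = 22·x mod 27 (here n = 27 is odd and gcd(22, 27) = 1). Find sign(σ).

+1

Trace 16: π^k(16) = [16, 1, 22, 25, 10, 4, 7] for k=0..6.
7 cycles of lengths [9, 9, 3, 3, 1, 1, 1].
7 cycles on 27: each ℓ→(−1)^(ℓ−1), product (−1)^20 = +1.
Via Zolotarev, sign(π_{22}) = (22|27) = +1.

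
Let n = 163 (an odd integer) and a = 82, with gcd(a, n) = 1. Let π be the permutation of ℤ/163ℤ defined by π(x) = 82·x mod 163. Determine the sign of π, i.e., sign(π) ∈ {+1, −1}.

Trace 97: π^k(97) = [97, 130, 65, 114, 57, 110, 55] for k=0..6.
2 cycles of lengths [162, 1].
n − c = 163 − 2 = 161; sign = (−1)^161 = -1.

-1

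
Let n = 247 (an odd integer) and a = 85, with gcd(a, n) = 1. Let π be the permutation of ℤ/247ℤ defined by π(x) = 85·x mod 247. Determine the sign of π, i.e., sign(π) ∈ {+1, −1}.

Orbit of 61 under x↦85x: [61, 245, 77, 123, 81, 216, 82]… (length divides ord_247(85)).
The orbit structure of x ↦ 85x mod 247: 10 orbits of sizes [36, 36, 36, 36, 36, 36, 12, 9, 9, 1].
n − c = 247 − 10 = 237; sign = (−1)^237 = -1.

-1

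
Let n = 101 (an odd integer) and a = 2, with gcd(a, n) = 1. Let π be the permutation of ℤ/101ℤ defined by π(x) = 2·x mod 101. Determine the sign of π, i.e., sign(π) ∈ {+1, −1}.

-1

Start at x=60: 60 → 19 → 38 → 76 → 51 → 1 → 2 → … (one orbit).
The orbit structure of x ↦ 2x mod 101: 2 orbits of sizes [100, 1].
n − c = 101 − 2 = 99; sign = (−1)^99 = -1.
The Jacobi symbol (2|101) = -1 (Zolotarev) agrees.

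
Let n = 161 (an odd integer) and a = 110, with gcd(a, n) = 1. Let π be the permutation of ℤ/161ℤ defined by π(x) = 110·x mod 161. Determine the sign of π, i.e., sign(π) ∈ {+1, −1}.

Trace 96: π^k(96) = [96, 95, 146, 121, 108, 127, 124] for k=0..6.
Cycle lengths of π_110 on ℤ/161ℤ: [66, 66, 11, 11, 6, 1]; 6 cycles in total.
n − c = 161 − 6 = 155; sign = (−1)^155 = -1.
Via Zolotarev, sign(π_{110}) = (110|161) = -1.

-1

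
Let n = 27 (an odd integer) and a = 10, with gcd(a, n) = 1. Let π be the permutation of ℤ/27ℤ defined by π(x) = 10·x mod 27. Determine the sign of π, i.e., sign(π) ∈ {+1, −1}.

+1

Start at x=1: 1 → 10 → 19 → 1 (one orbit).
15 cycles of lengths [3, 3, 3, 3, 3, 3, 1, 1, 1, 1, 1, 1, 1, 1, 1].
Σ(ℓ_i−1) = 27−15 = 12; sign = (−1)^12 = +1.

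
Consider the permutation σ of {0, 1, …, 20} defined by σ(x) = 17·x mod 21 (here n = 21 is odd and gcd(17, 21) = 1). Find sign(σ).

+1

Trace 17: π^k(17) = [17, 16, 20, 4, 5, 1] for k=0..5.
Cycle type of π: 6×3 + 2 + 1; total 5 cycles.
21 − 5 = 16 transpositions; sign(π) = (−1)^16 = +1.
Check: (17/21) = +1 by Zolotarev.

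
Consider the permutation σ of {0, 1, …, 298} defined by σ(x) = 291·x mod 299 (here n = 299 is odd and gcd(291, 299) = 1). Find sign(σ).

Orbit of 99 under x↦291x: [99, 105, 57, 142, 60, 118, 252]… (length divides ord_299(291)).
The orbit structure of x ↦ 291x mod 299: 11 orbits of sizes [44, 44, 44, 44, 44, 44, 22, 4, 4, 4, 1].
With 11 cycles on 299 points, sign = (−1)^{299−11} = +1.

+1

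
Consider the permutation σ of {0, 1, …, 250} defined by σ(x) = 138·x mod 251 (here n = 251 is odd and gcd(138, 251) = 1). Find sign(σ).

Orbit of 20 under x↦138x: [20, 250, 113, 32, 149, 231, 1]… (length divides ord_251(138)).
Decompose π into cycles: lengths [10, 10, 10, 10, 10, 10, 10, 10, 10, 10, 10, 10, 10, 10, 10, 10, 10, 10, 10, 10, 10, 10, 10, 10, 10, 1] (26 cycles, including the fixed point 0).
sign(π) = (−1)^{n − #cycles} = (−1)^{251−26} = (−1)^225 = -1.
Via Zolotarev, sign(π_{138}) = (138|251) = -1.

-1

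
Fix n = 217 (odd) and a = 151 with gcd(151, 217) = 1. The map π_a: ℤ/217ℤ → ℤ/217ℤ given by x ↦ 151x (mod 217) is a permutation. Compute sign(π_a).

-1

Orbit of 123 under x↦151x: [123, 128, 15, 95, 23, 1, 151]… (length divides ord_217(151)).
12 cycles of lengths [30, 30, 30, 30, 30, 30, 10, 10, 10, 3, 3, 1].
12 cycles on 217: each ℓ→(−1)^(ℓ−1), product (−1)^205 = -1.
Via Zolotarev, sign(π_{151}) = (151|217) = -1.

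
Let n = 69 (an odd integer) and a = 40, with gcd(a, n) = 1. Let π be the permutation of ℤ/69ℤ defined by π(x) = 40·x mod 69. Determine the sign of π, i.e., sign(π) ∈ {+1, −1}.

Trace 34: π^k(34) = [34, 49, 28, 16, 19, 1, 40] for k=0..6.
Decompose π into cycles: lengths [22, 22, 22, 1, 1, 1] (6 cycles, including the fixed point 0).
sign(π) = (−1)^{n − #cycles} = (−1)^{69−6} = (−1)^63 = -1.
Check: (40/69) = -1 by Zolotarev.

-1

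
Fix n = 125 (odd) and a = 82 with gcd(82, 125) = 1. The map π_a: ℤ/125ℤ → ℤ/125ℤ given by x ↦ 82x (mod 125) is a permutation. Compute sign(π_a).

-1

Start at x=107: 107 → 24 → 93 → 1 → 82 → 99 → 118 → … (one orbit).
Decompose π into cycles: lengths [20, 20, 20, 20, 20, 4, 4, 4, 4, 4, 4, 1] (12 cycles, including the fixed point 0).
12 cycles on 125: each ℓ→(−1)^(ℓ−1), product (−1)^113 = -1.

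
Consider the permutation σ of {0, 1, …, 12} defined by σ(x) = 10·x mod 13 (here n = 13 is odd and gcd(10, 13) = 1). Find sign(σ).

Trace 1: π^k(1) = [1, 10, 9, 12, 3, 4] for k=0..5.
Decompose π into cycles: lengths [6, 6, 1] (3 cycles, including the fixed point 0).
3 cycles on 13: each ℓ→(−1)^(ℓ−1), product (−1)^10 = +1.

+1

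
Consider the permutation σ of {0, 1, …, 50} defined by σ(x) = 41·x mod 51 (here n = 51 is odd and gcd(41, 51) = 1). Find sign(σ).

+1

Start at x=23: 23 → 25 → 5 → 1 → 41 → 49 → 20 → … (one orbit).
π_41 has 5 disjoint cycles with lengths [16, 16, 16, 2, 1] on {0,…,50}.
Σ(ℓ_i−1) = 51−5 = 46; sign = (−1)^46 = +1.
(41|51)_J = +1 (Zolotarev's lemma cross-check).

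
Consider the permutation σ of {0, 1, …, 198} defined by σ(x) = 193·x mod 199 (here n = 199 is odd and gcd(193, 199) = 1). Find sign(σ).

+1

Trace 31: π^k(31) = [31, 13, 121, 70, 177, 132, 4] for k=0..6.
π_193 has 3 disjoint cycles with lengths [99, 99, 1] on {0,…,198}.
199 − 3 = 196 transpositions; sign(π) = (−1)^196 = +1.
Via Zolotarev, sign(π_{193}) = (193|199) = +1.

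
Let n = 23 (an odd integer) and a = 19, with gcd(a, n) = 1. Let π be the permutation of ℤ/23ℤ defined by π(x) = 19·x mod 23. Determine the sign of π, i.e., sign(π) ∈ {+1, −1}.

-1

Start at x=4: 4 → 7 → 18 → 20 → 12 → 21 → 8 → … (one orbit).
2 cycles of lengths [22, 1].
n − c = 23 − 2 = 21; sign = (−1)^21 = -1.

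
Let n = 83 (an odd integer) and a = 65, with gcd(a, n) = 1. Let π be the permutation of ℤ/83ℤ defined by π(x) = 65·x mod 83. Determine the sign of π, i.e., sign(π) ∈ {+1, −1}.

+1

Orbit of 17 under x↦65x: [17, 26, 30, 41, 9, 4, 11]… (length divides ord_83(65)).
Decompose π into cycles: lengths [41, 41, 1] (3 cycles, including the fixed point 0).
With 3 cycles on 83 points, sign = (−1)^{83−3} = +1.
(65|83)_J = +1 (Zolotarev's lemma cross-check).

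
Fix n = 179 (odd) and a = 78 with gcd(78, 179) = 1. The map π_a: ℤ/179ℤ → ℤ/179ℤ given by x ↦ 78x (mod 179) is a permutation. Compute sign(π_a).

Orbit of 8 under x↦78x: [8, 87, 163, 5, 32, 169, 115]… (length divides ord_179(78)).
The orbit structure of x ↦ 78x mod 179: 2 orbits of sizes [178, 1].
179 − 2 = 177 transpositions; sign(π) = (−1)^177 = -1.
Via Zolotarev, sign(π_{78}) = (78|179) = -1.

-1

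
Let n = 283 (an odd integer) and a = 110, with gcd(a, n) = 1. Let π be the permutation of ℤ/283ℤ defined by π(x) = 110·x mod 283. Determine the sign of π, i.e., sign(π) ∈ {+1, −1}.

Start at x=85: 85 → 11 → 78 → 90 → 278 → 16 → 62 → … (one orbit).
Decompose π into cycles: lengths [141, 141, 1] (3 cycles, including the fixed point 0).
sign(π) = (−1)^{n − #cycles} = (−1)^{283−3} = (−1)^280 = +1.
Zolotarev: (110|283) = +1, matching the cycle-count sign.

+1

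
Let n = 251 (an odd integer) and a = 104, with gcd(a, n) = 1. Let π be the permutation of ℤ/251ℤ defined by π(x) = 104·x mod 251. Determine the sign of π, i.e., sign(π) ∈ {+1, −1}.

-1

Trace 99: π^k(99) = [99, 5, 18, 115, 163, 135, 235] for k=0..6.
Decompose π into cycles: lengths [250, 1] (2 cycles, including the fixed point 0).
n − c = 251 − 2 = 249; sign = (−1)^249 = -1.
Via Zolotarev, sign(π_{104}) = (104|251) = -1.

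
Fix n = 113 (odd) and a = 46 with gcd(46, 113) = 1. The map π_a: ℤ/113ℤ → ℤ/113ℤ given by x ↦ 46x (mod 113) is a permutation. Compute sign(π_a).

-1

Trace 104: π^k(104) = [104, 38, 53, 65, 52, 19, 83] for k=0..6.
Cycle type of π: 112 + 1; total 2 cycles.
sign(π) = (−1)^{n − #cycles} = (−1)^{113−2} = (−1)^111 = -1.
Via Zolotarev, sign(π_{46}) = (46|113) = -1.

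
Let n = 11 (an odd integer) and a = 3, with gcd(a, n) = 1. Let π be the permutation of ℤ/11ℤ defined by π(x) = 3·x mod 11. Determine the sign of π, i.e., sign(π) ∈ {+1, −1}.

Start at x=4: 4 → 1 → 3 → 9 → 5 → 4 (one orbit).
Cycle type of π: 5×2 + 1; total 3 cycles.
n − c = 11 − 3 = 8; sign = (−1)^8 = +1.
Zolotarev: (3|11) = +1, matching the cycle-count sign.

+1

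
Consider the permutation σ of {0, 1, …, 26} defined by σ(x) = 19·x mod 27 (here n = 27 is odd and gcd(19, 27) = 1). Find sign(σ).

+1

Trace 19: π^k(19) = [19, 10, 1] for k=0..2.
Cycle type of π: 3×6 + 1×9; total 15 cycles.
With 15 cycles on 27 points, sign = (−1)^{27−15} = +1.
(19|27)_J = +1 (Zolotarev's lemma cross-check).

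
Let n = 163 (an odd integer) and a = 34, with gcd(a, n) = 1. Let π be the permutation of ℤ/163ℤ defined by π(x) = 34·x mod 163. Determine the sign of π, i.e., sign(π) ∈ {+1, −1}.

Orbit of 104 under x↦34x: [104, 113, 93, 65, 91, 160, 61]… (length divides ord_163(34)).
Cycle lengths of π_34 on ℤ/163ℤ: [81, 81, 1]; 3 cycles in total.
163 − 3 = 160 transpositions; sign(π) = (−1)^160 = +1.
(34|163)_J = +1 (Zolotarev's lemma cross-check).

+1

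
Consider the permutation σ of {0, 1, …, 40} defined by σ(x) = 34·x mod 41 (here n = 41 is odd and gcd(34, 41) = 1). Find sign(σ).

-1

Trace 19: π^k(19) = [19, 31, 29, 2, 27, 16, 11] for k=0..6.
Cycle type of π: 40 + 1; total 2 cycles.
n − c = 41 − 2 = 39; sign = (−1)^39 = -1.
Zolotarev: (34|41) = -1, matching the cycle-count sign.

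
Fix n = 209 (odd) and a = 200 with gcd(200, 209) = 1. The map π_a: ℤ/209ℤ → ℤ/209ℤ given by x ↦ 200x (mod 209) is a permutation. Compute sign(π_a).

+1

Orbit of 167 under x↦200x: [167, 169, 151, 104, 109, 64, 51]… (length divides ord_209(200)).
5 cycles of lengths [90, 90, 18, 10, 1].
5 cycles on 209: each ℓ→(−1)^(ℓ−1), product (−1)^204 = +1.
Zolotarev: (200|209) = +1, matching the cycle-count sign.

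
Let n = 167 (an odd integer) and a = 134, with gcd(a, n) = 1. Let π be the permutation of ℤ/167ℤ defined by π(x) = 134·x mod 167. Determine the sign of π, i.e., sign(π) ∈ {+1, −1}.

Start at x=93: 93 → 104 → 75 → 30 → 12 → 105 → 42 → … (one orbit).
2 cycles of lengths [166, 1].
With 2 cycles on 167 points, sign = (−1)^{167−2} = -1.

-1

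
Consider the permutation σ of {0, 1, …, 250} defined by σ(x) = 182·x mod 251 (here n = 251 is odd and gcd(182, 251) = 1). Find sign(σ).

-1

Trace 80: π^k(80) = [80, 2, 113, 235, 100, 128, 204] for k=0..6.
π_182 has 6 disjoint cycles with lengths [50, 50, 50, 50, 50, 1] on {0,…,250}.
6 cycles on 251: each ℓ→(−1)^(ℓ−1), product (−1)^245 = -1.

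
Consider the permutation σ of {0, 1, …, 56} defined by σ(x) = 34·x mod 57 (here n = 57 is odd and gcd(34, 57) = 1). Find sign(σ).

-1

Trace 37: π^k(37) = [37, 4, 22, 7, 10, 55, 46] for k=0..6.
π_34 has 6 disjoint cycles with lengths [18, 18, 18, 1, 1, 1] on {0,…,56}.
n − c = 57 − 6 = 51; sign = (−1)^51 = -1.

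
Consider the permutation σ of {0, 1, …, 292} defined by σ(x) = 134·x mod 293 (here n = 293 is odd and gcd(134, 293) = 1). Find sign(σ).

-1

Orbit of 243 under x↦134x: [243, 39, 245, 14, 118, 283, 125]… (length divides ord_293(134)).
Cycle lengths of π_134 on ℤ/293ℤ: [292, 1]; 2 cycles in total.
Σ(ℓ_i−1) = 293−2 = 291; sign = (−1)^291 = -1.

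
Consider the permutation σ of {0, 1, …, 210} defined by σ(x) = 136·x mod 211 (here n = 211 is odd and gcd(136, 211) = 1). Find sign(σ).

Start at x=79: 79 → 194 → 9 → 169 → 196 → 70 → 25 → … (one orbit).
Cycle lengths of π_136 on ℤ/211ℤ: [105, 105, 1]; 3 cycles in total.
3 cycles on 211: each ℓ→(−1)^(ℓ−1), product (−1)^208 = +1.
Check: (136/211) = +1 by Zolotarev.

+1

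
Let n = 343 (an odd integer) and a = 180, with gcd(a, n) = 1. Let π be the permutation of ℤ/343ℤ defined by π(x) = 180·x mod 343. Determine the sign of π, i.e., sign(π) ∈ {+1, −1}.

-1

Trace 138: π^k(138) = [138, 144, 195, 114, 283, 176, 124] for k=0..6.
Decompose π into cycles: lengths [294, 42, 6, 1] (4 cycles, including the fixed point 0).
Σ(ℓ_i−1) = 343−4 = 339; sign = (−1)^339 = -1.
Via Zolotarev, sign(π_{180}) = (180|343) = -1.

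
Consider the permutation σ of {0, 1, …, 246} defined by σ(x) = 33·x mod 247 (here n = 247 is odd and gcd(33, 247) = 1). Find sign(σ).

+1

Trace 144: π^k(144) = [144, 59, 218, 31, 35, 167, 77] for k=0..6.
The orbit structure of x ↦ 33x mod 247: 9 orbits of sizes [36, 36, 36, 36, 36, 36, 18, 12, 1].
9 cycles on 247: each ℓ→(−1)^(ℓ−1), product (−1)^238 = +1.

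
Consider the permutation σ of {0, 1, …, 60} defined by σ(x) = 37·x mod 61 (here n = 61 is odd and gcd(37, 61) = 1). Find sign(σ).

Start at x=41: 41 → 53 → 9 → 28 → 60 → 24 → 34 → … (one orbit).
Decompose π into cycles: lengths [20, 20, 20, 1] (4 cycles, including the fixed point 0).
With 4 cycles on 61 points, sign = (−1)^{61−4} = -1.
Check: (37/61) = -1 by Zolotarev.

-1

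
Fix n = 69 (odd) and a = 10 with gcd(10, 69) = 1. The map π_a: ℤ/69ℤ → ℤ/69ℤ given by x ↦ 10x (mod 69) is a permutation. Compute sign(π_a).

-1

Start at x=37: 37 → 25 → 43 → 16 → 22 → 13 → 61 → … (one orbit).
Decompose π into cycles: lengths [22, 22, 22, 1, 1, 1] (6 cycles, including the fixed point 0).
69 − 6 = 63 transpositions; sign(π) = (−1)^63 = -1.
Check: (10/69) = -1 by Zolotarev.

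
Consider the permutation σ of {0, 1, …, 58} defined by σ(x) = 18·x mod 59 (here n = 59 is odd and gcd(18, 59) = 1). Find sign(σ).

-1

Orbit of 7 under x↦18x: [7, 8, 26, 55, 46, 2, 36]… (length divides ord_59(18)).
Decompose π into cycles: lengths [58, 1] (2 cycles, including the fixed point 0).
sign(π) = (−1)^{n − #cycles} = (−1)^{59−2} = (−1)^57 = -1.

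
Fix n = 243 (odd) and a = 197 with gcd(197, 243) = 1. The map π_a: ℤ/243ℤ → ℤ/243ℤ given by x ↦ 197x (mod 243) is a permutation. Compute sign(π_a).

-1

Orbit of 91 under x↦197x: [91, 188, 100, 17, 190, 8, 118]… (length divides ord_243(197)).
Decompose π into cycles: lengths [54, 54, 54, 18, 18, 18, 6, 6, 6, 2, 2, 2, 2, 1] (14 cycles, including the fixed point 0).
With 14 cycles on 243 points, sign = (−1)^{243−14} = -1.
Zolotarev: (197|243) = -1, matching the cycle-count sign.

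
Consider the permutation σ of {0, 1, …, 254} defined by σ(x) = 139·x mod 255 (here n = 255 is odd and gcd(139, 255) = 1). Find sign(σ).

-1

Orbit of 16 under x↦139x: [16, 184, 76, 109, 106, 199, 121]… (length divides ord_255(139)).
Decompose π into cycles: lengths [16, 16, 16, 16, 16, 16, 16, 16, 16, 16, 16, 16, 16, 16, 16, 2, 2, 2, 2, 2, 2, 1, 1, 1] (24 cycles, including the fixed point 0).
With 24 cycles on 255 points, sign = (−1)^{255−24} = -1.
The Jacobi symbol (139|255) = -1 (Zolotarev) agrees.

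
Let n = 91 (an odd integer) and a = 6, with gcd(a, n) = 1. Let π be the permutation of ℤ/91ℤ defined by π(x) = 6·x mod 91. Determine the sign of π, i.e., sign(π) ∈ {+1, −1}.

+1

Start at x=29: 29 → 83 → 43 → 76 → 1 → 6 → 36 → … (one orbit).
π_6 has 11 disjoint cycles with lengths [12, 12, 12, 12, 12, 12, 12, 2, 2, 2, 1] on {0,…,90}.
11 cycles on 91: each ℓ→(−1)^(ℓ−1), product (−1)^80 = +1.
Zolotarev: (6|91) = +1, matching the cycle-count sign.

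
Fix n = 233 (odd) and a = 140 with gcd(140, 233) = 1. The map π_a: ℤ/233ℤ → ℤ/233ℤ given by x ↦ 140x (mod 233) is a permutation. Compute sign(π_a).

Orbit of 155 under x↦140x: [155, 31, 146, 169, 127, 72, 61]… (length divides ord_233(140)).
The orbit structure of x ↦ 140x mod 233: 2 orbits of sizes [232, 1].
233 − 2 = 231 transpositions; sign(π) = (−1)^231 = -1.
Check: (140/233) = -1 by Zolotarev.

-1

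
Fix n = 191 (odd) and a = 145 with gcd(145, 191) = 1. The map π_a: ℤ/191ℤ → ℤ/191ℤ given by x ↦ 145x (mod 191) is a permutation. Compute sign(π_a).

Orbit of 163 under x↦145x: [163, 142, 153, 29, 3, 53, 45]… (length divides ord_191(145)).
2 cycles of lengths [190, 1].
191 − 2 = 189 transpositions; sign(π) = (−1)^189 = -1.
(145|191)_J = -1 (Zolotarev's lemma cross-check).

-1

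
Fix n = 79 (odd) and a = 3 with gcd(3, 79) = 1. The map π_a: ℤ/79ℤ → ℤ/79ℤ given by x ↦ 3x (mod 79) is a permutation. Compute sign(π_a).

Trace 34: π^k(34) = [34, 23, 69, 49, 68, 46, 59] for k=0..6.
Decompose π into cycles: lengths [78, 1] (2 cycles, including the fixed point 0).
Σ(ℓ_i−1) = 79−2 = 77; sign = (−1)^77 = -1.
Check: (3/79) = -1 by Zolotarev.

-1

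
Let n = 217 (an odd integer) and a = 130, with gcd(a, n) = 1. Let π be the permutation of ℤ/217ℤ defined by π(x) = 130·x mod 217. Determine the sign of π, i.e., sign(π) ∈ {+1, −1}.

Start at x=212: 212 → 1 → 130 → 191 → 92 → 25 → 212 (one orbit).
38 cycles of lengths [6, 6, 6, 6, 6, 6, 6, 6, 6, 6, 6, 6, 6, 6, 6, 6, 6, 6, 6, 6, 6, 6, 6, 6, 6, 6, 6, 6, 6, 6, 6, 6, 6, 6, 6, 3, 3, 1].
With 38 cycles on 217 points, sign = (−1)^{217−38} = -1.
Via Zolotarev, sign(π_{130}) = (130|217) = -1.

-1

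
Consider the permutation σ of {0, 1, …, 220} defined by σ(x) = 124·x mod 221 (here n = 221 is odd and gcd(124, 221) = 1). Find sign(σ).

+1

Start at x=1: 1 → 124 → 127 → 57 → 217 → 167 → 155 → … (one orbit).
Cycle type of π: 48×4 + 16 + 12 + 1; total 7 cycles.
7 cycles on 221: each ℓ→(−1)^(ℓ−1), product (−1)^214 = +1.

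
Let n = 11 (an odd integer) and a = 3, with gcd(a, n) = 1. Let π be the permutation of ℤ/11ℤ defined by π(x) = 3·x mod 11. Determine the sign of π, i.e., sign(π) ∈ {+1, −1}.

Trace 4: π^k(4) = [4, 1, 3, 9, 5] for k=0..4.
Cycle lengths of π_3 on ℤ/11ℤ: [5, 5, 1]; 3 cycles in total.
n − c = 11 − 3 = 8; sign = (−1)^8 = +1.

+1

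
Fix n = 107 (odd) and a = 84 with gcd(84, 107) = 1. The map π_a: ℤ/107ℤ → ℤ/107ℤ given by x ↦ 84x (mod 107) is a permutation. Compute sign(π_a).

-1

Orbit of 73 under x↦84x: [73, 33, 97, 16, 60, 11, 68]… (length divides ord_107(84)).
The orbit structure of x ↦ 84x mod 107: 2 orbits of sizes [106, 1].
Σ(ℓ_i−1) = 107−2 = 105; sign = (−1)^105 = -1.
(84|107)_J = -1 (Zolotarev's lemma cross-check).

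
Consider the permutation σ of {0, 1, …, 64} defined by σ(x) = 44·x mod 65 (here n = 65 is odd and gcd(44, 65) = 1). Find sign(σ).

-1

Trace 34: π^k(34) = [34, 1, 44, 51] for k=0..3.
Cycle lengths of π_44 on ℤ/65ℤ: [4, 4, 4, 4, 4, 4, 4, 4, 4, 4, 4, 4, 4, 4, 4, 2, 2, 1]; 18 cycles in total.
18 cycles on 65: each ℓ→(−1)^(ℓ−1), product (−1)^47 = -1.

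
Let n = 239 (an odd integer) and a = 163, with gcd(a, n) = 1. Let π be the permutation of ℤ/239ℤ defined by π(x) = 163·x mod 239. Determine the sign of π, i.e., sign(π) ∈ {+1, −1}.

Trace 75: π^k(75) = [75, 36, 132, 6, 22, 1, 163] for k=0..6.
π_163 has 15 disjoint cycles with lengths [17, 17, 17, 17, 17, 17, 17, 17, 17, 17, 17, 17, 17, 17, 1] on {0,…,238}.
With 15 cycles on 239 points, sign = (−1)^{239−15} = +1.
Zolotarev: (163|239) = +1, matching the cycle-count sign.

+1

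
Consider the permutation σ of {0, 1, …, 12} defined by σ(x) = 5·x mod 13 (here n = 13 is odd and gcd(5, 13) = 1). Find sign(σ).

Trace 12: π^k(12) = [12, 8, 1, 5] for k=0..3.
π_5 has 4 disjoint cycles with lengths [4, 4, 4, 1] on {0,…,12}.
sign(π) = (−1)^{n − #cycles} = (−1)^{13−4} = (−1)^9 = -1.
Zolotarev: (5|13) = -1, matching the cycle-count sign.

-1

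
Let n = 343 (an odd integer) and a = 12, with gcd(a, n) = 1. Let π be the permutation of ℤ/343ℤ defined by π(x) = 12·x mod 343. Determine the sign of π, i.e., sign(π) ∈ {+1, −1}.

Trace 90: π^k(90) = [90, 51, 269, 141, 320, 67, 118] for k=0..6.
π_12 has 4 disjoint cycles with lengths [294, 42, 6, 1] on {0,…,342}.
n − c = 343 − 4 = 339; sign = (−1)^339 = -1.

-1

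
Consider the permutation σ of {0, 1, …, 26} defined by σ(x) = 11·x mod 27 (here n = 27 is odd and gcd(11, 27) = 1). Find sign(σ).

Trace 20: π^k(20) = [20, 4, 17, 25, 5, 1, 11] for k=0..6.
π_11 has 4 disjoint cycles with lengths [18, 6, 2, 1] on {0,…,26}.
With 4 cycles on 27 points, sign = (−1)^{27−4} = -1.
Zolotarev: (11|27) = -1, matching the cycle-count sign.

-1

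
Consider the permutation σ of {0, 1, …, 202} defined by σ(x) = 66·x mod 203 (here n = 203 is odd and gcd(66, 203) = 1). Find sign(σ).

Trace 93: π^k(93) = [93, 48, 123, 201, 71, 17, 107] for k=0..6.
Cycle type of π: 84×2 + 28 + 6 + 1; total 5 cycles.
sign(π) = (−1)^{n − #cycles} = (−1)^{203−5} = (−1)^198 = +1.
The Jacobi symbol (66|203) = +1 (Zolotarev) agrees.

+1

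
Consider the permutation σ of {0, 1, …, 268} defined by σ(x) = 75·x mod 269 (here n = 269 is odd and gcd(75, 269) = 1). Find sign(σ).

Orbit of 7 under x↦75x: [7, 256, 101, 43, 266, 44, 72]… (length divides ord_269(75)).
2 cycles of lengths [268, 1].
With 2 cycles on 269 points, sign = (−1)^{269−2} = -1.

-1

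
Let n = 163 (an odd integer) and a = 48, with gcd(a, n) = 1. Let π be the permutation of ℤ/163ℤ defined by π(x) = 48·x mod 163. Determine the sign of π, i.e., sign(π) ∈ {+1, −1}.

-1

Start at x=125: 125 → 132 → 142 → 133 → 27 → 155 → 105 → … (one orbit).
Cycle lengths of π_48 on ℤ/163ℤ: [54, 54, 54, 1]; 4 cycles in total.
163 − 4 = 159 transpositions; sign(π) = (−1)^159 = -1.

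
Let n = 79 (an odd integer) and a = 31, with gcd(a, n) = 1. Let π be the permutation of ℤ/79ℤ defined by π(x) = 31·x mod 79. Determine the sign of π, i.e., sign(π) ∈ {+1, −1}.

Start at x=18: 18 → 5 → 76 → 65 → 40 → 55 → 46 → … (one orbit).
3 cycles of lengths [39, 39, 1].
3 cycles on 79: each ℓ→(−1)^(ℓ−1), product (−1)^76 = +1.

+1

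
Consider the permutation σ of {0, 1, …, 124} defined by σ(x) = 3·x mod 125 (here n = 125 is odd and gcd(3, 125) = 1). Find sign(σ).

-1

Trace 56: π^k(56) = [56, 43, 4, 12, 36, 108, 74] for k=0..6.
Decompose π into cycles: lengths [100, 20, 4, 1] (4 cycles, including the fixed point 0).
Σ(ℓ_i−1) = 125−4 = 121; sign = (−1)^121 = -1.
Zolotarev: (3|125) = -1, matching the cycle-count sign.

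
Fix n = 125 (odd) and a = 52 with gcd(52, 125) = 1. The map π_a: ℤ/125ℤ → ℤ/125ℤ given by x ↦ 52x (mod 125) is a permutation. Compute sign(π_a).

Orbit of 11 under x↦52x: [11, 72, 119, 63, 26, 102, 54]… (length divides ord_125(52)).
4 cycles of lengths [100, 20, 4, 1].
With 4 cycles on 125 points, sign = (−1)^{125−4} = -1.

-1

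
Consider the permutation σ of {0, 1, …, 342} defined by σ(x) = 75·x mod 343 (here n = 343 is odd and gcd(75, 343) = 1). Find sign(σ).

Start at x=171: 171 → 134 → 103 → 179 → 48 → 170 → 59 → … (one orbit).
The orbit structure of x ↦ 75x mod 343: 4 orbits of sizes [294, 42, 6, 1].
n − c = 343 − 4 = 339; sign = (−1)^339 = -1.

-1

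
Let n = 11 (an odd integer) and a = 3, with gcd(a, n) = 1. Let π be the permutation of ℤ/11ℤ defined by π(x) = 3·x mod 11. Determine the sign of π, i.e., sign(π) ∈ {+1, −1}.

+1

Start at x=1: 1 → 3 → 9 → 5 → 4 → 1 (one orbit).
The orbit structure of x ↦ 3x mod 11: 3 orbits of sizes [5, 5, 1].
3 cycles on 11: each ℓ→(−1)^(ℓ−1), product (−1)^8 = +1.
Via Zolotarev, sign(π_{3}) = (3|11) = +1.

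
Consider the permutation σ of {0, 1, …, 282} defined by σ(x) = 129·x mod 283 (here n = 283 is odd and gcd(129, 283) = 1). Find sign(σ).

+1

Orbit of 90 under x↦129x: [90, 7, 54, 174, 89, 161, 110]… (length divides ord_283(129)).
Cycle lengths of π_129 on ℤ/283ℤ: [141, 141, 1]; 3 cycles in total.
n − c = 283 − 3 = 280; sign = (−1)^280 = +1.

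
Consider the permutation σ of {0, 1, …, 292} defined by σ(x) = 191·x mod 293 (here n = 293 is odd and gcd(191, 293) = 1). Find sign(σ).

Orbit of 38 under x↦191x: [38, 226, 95, 272, 91, 94, 81]… (length divides ord_293(191)).
π_191 has 5 disjoint cycles with lengths [73, 73, 73, 73, 1] on {0,…,292}.
Σ(ℓ_i−1) = 293−5 = 288; sign = (−1)^288 = +1.
(191|293)_J = +1 (Zolotarev's lemma cross-check).

+1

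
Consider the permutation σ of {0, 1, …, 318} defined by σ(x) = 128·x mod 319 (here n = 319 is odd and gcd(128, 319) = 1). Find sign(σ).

+1

Trace 162: π^k(162) = [162, 1, 128, 115, 46, 146, 186] for k=0..6.
Cycle type of π: 20×14 + 10 + 4×7 + 1; total 23 cycles.
23 cycles on 319: each ℓ→(−1)^(ℓ−1), product (−1)^296 = +1.
Via Zolotarev, sign(π_{128}) = (128|319) = +1.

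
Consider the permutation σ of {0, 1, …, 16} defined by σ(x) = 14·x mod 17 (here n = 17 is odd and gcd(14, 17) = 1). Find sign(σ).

-1

Trace 3: π^k(3) = [3, 8, 10, 4, 5, 2, 11] for k=0..6.
Decompose π into cycles: lengths [16, 1] (2 cycles, including the fixed point 0).
Σ(ℓ_i−1) = 17−2 = 15; sign = (−1)^15 = -1.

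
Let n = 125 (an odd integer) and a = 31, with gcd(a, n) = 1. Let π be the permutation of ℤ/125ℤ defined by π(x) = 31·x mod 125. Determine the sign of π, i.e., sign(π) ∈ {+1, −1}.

+1

Orbit of 66 under x↦31x: [66, 46, 51, 81, 11, 91, 71]… (length divides ord_125(31)).
Cycle type of π: 25×4 + 5×4 + 1×5; total 13 cycles.
125 − 13 = 112 transpositions; sign(π) = (−1)^112 = +1.
(31|125)_J = +1 (Zolotarev's lemma cross-check).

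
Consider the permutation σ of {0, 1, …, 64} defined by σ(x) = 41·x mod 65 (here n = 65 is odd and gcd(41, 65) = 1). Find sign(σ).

-1

Start at x=11: 11 → 61 → 31 → 36 → 46 → 1 → 41 → … (one orbit).
Decompose π into cycles: lengths [12, 12, 12, 12, 12, 1, 1, 1, 1, 1] (10 cycles, including the fixed point 0).
10 cycles on 65: each ℓ→(−1)^(ℓ−1), product (−1)^55 = -1.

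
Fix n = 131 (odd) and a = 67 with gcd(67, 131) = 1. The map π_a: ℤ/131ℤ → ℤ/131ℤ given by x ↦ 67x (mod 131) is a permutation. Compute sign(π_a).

-1

Trace 1: π^k(1) = [1, 67, 35, 118, 46, 69, 38] for k=0..6.
The orbit structure of x ↦ 67x mod 131: 2 orbits of sizes [130, 1].
Σ(ℓ_i−1) = 131−2 = 129; sign = (−1)^129 = -1.
(67|131)_J = -1 (Zolotarev's lemma cross-check).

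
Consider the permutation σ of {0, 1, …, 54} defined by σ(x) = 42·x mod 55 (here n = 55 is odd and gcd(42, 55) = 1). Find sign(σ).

Start at x=38: 38 → 1 → 42 → 4 → 3 → 16 → 12 → … (one orbit).
The orbit structure of x ↦ 42x mod 55: 6 orbits of sizes [20, 20, 5, 5, 4, 1].
sign(π) = (−1)^{n − #cycles} = (−1)^{55−6} = (−1)^49 = -1.
(42|55)_J = -1 (Zolotarev's lemma cross-check).

-1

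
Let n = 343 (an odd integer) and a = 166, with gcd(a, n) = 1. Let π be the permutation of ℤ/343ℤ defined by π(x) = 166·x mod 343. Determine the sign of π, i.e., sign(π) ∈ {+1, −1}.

Orbit of 197 under x↦166x: [197, 117, 214, 195, 128, 325, 99]… (length divides ord_343(166)).
π_166 has 16 disjoint cycles with lengths [42, 42, 42, 42, 42, 42, 42, 6, 6, 6, 6, 6, 6, 6, 6, 1] on {0,…,342}.
n − c = 343 − 16 = 327; sign = (−1)^327 = -1.

-1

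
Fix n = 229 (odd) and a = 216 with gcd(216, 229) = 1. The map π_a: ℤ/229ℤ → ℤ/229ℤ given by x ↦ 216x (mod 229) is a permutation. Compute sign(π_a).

-1

Trace 195: π^k(195) = [195, 213, 208, 44, 115, 108, 199] for k=0..6.
Cycle type of π: 76×3 + 1; total 4 cycles.
229 − 4 = 225 transpositions; sign(π) = (−1)^225 = -1.
(216|229)_J = -1 (Zolotarev's lemma cross-check).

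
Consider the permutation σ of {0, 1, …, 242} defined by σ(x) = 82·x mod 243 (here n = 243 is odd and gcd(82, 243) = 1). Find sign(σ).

+1

Trace 1: π^k(1) = [1, 82, 163] for k=0..2.
Cycle lengths of π_82 on ℤ/243ℤ: [3, 3, 3, 3, 3, 3, 3, 3, 3, 3, 3, 3, 3, 3, 3, 3, 3, 3, 3, 3, 3, 3, 3, 3, 3, 3, 3, 3, 3, 3, 3, 3, 3, 3, 3, 3, 3, 3, 3, 3, 3, 3, 3, 3, 3, 3, 3, 3, 3, 3, 3, 3, 3, 3, 1, 1, 1, 1, 1, 1, 1, 1, 1, 1, 1, 1, 1, 1, 1, 1, 1, 1, 1, 1, 1, 1, 1, 1, 1, 1, 1, 1, 1, 1, 1, 1, 1, 1, 1, 1, 1, 1, 1, 1, 1, 1, 1, 1, 1, 1, 1, 1, 1, 1, 1, 1, 1, 1, 1, 1, 1, 1, 1, 1, 1, 1, 1, 1, 1, 1, 1, 1, 1, 1, 1, 1, 1, 1, 1, 1, 1, 1, 1, 1, 1]; 135 cycles in total.
Σ(ℓ_i−1) = 243−135 = 108; sign = (−1)^108 = +1.
Check: (82/243) = +1 by Zolotarev.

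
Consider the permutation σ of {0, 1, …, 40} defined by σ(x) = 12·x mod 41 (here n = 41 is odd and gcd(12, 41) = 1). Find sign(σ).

-1

Orbit of 40 under x↦12x: [40, 29, 20, 35, 10, 38, 5]… (length divides ord_41(12)).
Decompose π into cycles: lengths [40, 1] (2 cycles, including the fixed point 0).
sign(π) = (−1)^{n − #cycles} = (−1)^{41−2} = (−1)^39 = -1.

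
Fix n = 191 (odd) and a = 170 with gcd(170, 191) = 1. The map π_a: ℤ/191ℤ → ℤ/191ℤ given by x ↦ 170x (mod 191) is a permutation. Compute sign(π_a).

+1

Start at x=117: 117 → 26 → 27 → 6 → 65 → 163 → 15 → … (one orbit).
Decompose π into cycles: lengths [95, 95, 1] (3 cycles, including the fixed point 0).
n − c = 191 − 3 = 188; sign = (−1)^188 = +1.
Check: (170/191) = +1 by Zolotarev.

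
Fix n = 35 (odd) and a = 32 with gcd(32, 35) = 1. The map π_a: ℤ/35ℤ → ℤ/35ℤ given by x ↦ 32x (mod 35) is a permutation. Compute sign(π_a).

-1

Trace 11: π^k(11) = [11, 2, 29, 18, 16, 22, 4] for k=0..6.
π_32 has 6 disjoint cycles with lengths [12, 12, 4, 3, 3, 1] on {0,…,34}.
n − c = 35 − 6 = 29; sign = (−1)^29 = -1.
Zolotarev: (32|35) = -1, matching the cycle-count sign.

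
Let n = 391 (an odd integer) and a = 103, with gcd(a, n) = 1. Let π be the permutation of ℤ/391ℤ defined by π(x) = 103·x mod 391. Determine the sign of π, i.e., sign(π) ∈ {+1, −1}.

-1

Orbit of 375 under x↦103x: [375, 307, 341, 324, 137, 35, 86]… (length divides ord_391(103)).
Cycle type of π: 22×17 + 1×17; total 34 cycles.
391 − 34 = 357 transpositions; sign(π) = (−1)^357 = -1.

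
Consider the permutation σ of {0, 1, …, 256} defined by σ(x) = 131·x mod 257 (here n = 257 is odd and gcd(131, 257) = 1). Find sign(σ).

Start at x=250: 250 → 111 → 149 → 244 → 96 → 240 → 86 → … (one orbit).
Decompose π into cycles: lengths [256, 1] (2 cycles, including the fixed point 0).
With 2 cycles on 257 points, sign = (−1)^{257−2} = -1.
(131|257)_J = -1 (Zolotarev's lemma cross-check).

-1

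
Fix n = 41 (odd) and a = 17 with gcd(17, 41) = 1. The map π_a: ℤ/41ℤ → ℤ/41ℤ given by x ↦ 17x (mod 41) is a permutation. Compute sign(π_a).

Trace 20: π^k(20) = [20, 12, 40, 24, 39, 7, 37] for k=0..6.
Decompose π into cycles: lengths [40, 1] (2 cycles, including the fixed point 0).
n − c = 41 − 2 = 39; sign = (−1)^39 = -1.

-1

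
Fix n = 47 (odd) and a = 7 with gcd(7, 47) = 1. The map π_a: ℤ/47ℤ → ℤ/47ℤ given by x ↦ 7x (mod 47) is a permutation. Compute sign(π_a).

+1

Orbit of 37 under x↦7x: [37, 24, 27, 1, 7, 2, 14]… (length divides ord_47(7)).
Cycle lengths of π_7 on ℤ/47ℤ: [23, 23, 1]; 3 cycles in total.
n − c = 47 − 3 = 44; sign = (−1)^44 = +1.
Via Zolotarev, sign(π_{7}) = (7|47) = +1.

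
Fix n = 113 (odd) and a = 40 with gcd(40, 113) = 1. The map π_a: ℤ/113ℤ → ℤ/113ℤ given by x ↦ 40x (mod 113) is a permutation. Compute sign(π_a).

Trace 78: π^k(78) = [78, 69, 48, 112, 73, 95, 71] for k=0..6.
Cycle lengths of π_40 on ℤ/113ℤ: [16, 16, 16, 16, 16, 16, 16, 1]; 8 cycles in total.
113 − 8 = 105 transpositions; sign(π) = (−1)^105 = -1.
(40|113)_J = -1 (Zolotarev's lemma cross-check).

-1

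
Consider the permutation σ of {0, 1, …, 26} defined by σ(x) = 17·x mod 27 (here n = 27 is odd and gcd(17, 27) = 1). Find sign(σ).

-1

Start at x=10: 10 → 8 → 1 → 17 → 19 → 26 → 10 (one orbit).
Cycle type of π: 6×3 + 2×4 + 1; total 8 cycles.
With 8 cycles on 27 points, sign = (−1)^{27−8} = -1.
Via Zolotarev, sign(π_{17}) = (17|27) = -1.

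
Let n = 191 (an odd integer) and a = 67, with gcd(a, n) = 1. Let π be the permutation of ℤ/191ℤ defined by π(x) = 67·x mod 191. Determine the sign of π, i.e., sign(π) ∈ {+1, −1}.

Start at x=39: 39 → 130 → 115 → 65 → 153 → 128 → 172 → … (one orbit).
π_67 has 3 disjoint cycles with lengths [95, 95, 1] on {0,…,190}.
sign(π) = (−1)^{n − #cycles} = (−1)^{191−3} = (−1)^188 = +1.

+1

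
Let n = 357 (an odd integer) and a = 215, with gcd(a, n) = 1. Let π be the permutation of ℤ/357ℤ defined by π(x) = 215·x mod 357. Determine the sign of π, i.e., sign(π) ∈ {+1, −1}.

-1

Start at x=298: 298 → 167 → 205 → 164 → 274 → 5 → 4 → … (one orbit).
π_215 has 14 disjoint cycles with lengths [48, 48, 48, 48, 48, 48, 16, 16, 16, 6, 6, 6, 2, 1] on {0,…,356}.
n − c = 357 − 14 = 343; sign = (−1)^343 = -1.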